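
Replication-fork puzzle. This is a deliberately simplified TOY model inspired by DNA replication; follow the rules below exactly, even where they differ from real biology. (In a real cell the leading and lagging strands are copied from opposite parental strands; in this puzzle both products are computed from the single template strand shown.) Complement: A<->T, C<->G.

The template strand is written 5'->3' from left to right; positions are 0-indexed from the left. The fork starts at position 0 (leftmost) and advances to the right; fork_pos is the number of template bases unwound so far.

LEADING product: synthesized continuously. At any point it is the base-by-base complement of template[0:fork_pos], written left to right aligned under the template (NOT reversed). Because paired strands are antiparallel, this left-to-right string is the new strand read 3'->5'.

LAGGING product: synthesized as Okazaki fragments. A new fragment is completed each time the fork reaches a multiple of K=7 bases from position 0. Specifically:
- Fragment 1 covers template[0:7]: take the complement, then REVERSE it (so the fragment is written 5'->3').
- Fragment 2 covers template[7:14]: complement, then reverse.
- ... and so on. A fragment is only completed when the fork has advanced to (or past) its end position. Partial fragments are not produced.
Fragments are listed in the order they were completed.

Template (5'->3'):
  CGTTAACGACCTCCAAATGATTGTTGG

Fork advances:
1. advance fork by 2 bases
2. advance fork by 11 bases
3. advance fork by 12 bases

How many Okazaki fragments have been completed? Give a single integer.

Step 1: advance 2 -> fork_pos = 0 + 2 = 2. Next multiple of 7 is 7 (not reached); still 0 fragment(s).
Step 2: advance 11 -> fork_pos = 2 + 11 = 13. Reached multiple(s) of 7: 7 -> fragment 1 completed (1 total).
Step 3: advance 12 -> fork_pos = 13 + 12 = 25. Reached multiple(s) of 7: 14, 21 -> fragments 2-3 completed (3 total).
Check: final fork_pos = 25; the multiples of 7 that are <= 25 are 7..21 -> 25 // 7 = 3 completed fragment(s).

Answer: 3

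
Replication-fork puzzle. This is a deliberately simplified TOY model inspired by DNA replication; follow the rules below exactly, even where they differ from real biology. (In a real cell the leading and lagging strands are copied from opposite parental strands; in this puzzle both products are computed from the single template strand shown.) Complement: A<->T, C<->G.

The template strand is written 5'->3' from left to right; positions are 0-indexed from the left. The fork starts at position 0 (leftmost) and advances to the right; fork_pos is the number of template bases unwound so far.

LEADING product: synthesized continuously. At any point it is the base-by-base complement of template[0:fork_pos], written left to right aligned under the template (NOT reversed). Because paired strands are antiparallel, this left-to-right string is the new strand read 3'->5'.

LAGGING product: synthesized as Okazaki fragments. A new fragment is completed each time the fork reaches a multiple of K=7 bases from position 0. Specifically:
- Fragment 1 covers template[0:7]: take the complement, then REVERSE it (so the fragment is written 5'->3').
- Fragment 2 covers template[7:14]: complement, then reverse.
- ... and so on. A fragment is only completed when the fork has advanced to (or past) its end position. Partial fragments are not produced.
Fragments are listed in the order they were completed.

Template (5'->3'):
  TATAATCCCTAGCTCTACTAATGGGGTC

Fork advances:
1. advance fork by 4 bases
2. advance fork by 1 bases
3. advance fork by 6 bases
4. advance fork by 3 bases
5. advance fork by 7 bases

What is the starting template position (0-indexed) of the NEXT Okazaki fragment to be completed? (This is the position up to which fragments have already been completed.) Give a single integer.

Answer: 21

Derivation:
Step 1: advance 4 -> fork_pos = 0 + 4 = 4. Next multiple of 7 is 7 (not reached); still 0 fragment(s).
Step 2: advance 1 -> fork_pos = 4 + 1 = 5. Next multiple of 7 is 7 (not reached); still 0 fragment(s).
Step 3: advance 6 -> fork_pos = 5 + 6 = 11. Reached multiple(s) of 7: 7 -> fragment 1 completed (1 total).
Step 4: advance 3 -> fork_pos = 11 + 3 = 14. Reached multiple(s) of 7: 14 -> fragment 2 completed (2 total).
Step 5: advance 7 -> fork_pos = 14 + 7 = 21. Reached multiple(s) of 7: 21 -> fragment 3 completed (3 total).
3 fragment(s) completed, covering template[0:21] (3 x 7 = 21). The next fragment, fragment 4, covers template[21:28], so it starts at position 21.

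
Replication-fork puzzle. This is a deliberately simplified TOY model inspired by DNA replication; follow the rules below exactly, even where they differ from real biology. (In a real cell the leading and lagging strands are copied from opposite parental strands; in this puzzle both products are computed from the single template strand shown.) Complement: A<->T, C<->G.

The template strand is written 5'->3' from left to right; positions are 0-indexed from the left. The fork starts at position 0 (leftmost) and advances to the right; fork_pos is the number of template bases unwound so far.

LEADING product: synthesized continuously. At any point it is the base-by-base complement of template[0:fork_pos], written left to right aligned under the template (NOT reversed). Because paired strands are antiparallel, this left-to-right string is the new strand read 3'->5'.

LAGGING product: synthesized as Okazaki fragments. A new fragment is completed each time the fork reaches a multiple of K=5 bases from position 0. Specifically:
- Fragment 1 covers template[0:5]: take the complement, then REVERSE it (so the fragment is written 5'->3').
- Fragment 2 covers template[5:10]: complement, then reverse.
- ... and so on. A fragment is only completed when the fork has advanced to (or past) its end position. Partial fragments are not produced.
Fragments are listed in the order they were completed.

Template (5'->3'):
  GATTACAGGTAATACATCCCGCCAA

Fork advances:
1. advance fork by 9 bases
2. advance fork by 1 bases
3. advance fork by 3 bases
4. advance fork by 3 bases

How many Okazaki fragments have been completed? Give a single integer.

Step 1: advance 9 -> fork_pos = 0 + 9 = 9. Reached multiple(s) of 5: 5 -> fragment 1 completed (1 total).
Step 2: advance 1 -> fork_pos = 9 + 1 = 10. Reached multiple(s) of 5: 10 -> fragment 2 completed (2 total).
Step 3: advance 3 -> fork_pos = 10 + 3 = 13. Next multiple of 5 is 15 (not reached); still 2 fragment(s).
Step 4: advance 3 -> fork_pos = 13 + 3 = 16. Reached multiple(s) of 5: 15 -> fragment 3 completed (3 total).
Check: final fork_pos = 16; the multiples of 5 that are <= 16 are 5..15 -> 16 // 5 = 3 completed fragment(s).

Answer: 3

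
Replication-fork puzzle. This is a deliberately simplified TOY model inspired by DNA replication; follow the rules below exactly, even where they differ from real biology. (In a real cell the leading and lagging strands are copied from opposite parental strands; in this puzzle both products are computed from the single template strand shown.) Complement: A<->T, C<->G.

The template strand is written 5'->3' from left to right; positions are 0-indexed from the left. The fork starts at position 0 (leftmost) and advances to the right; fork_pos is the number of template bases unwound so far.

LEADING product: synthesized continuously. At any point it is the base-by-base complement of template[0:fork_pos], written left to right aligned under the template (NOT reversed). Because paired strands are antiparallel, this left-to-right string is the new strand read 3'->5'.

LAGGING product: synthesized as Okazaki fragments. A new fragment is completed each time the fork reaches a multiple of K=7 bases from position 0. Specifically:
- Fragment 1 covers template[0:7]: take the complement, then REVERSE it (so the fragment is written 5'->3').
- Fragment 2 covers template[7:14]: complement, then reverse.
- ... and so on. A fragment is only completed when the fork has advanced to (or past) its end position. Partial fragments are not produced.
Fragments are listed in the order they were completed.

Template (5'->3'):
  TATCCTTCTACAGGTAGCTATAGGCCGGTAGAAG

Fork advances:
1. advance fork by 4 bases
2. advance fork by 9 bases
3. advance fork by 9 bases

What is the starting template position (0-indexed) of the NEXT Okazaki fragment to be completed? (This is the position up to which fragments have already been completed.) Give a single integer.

Step 1: advance 4 -> fork_pos = 0 + 4 = 4. Next multiple of 7 is 7 (not reached); still 0 fragment(s).
Step 2: advance 9 -> fork_pos = 4 + 9 = 13. Reached multiple(s) of 7: 7 -> fragment 1 completed (1 total).
Step 3: advance 9 -> fork_pos = 13 + 9 = 22. Reached multiple(s) of 7: 14, 21 -> fragments 2-3 completed (3 total).
3 fragment(s) completed, covering template[0:21] (3 x 7 = 21). The next fragment, fragment 4, covers template[21:28], so it starts at position 21.

Answer: 21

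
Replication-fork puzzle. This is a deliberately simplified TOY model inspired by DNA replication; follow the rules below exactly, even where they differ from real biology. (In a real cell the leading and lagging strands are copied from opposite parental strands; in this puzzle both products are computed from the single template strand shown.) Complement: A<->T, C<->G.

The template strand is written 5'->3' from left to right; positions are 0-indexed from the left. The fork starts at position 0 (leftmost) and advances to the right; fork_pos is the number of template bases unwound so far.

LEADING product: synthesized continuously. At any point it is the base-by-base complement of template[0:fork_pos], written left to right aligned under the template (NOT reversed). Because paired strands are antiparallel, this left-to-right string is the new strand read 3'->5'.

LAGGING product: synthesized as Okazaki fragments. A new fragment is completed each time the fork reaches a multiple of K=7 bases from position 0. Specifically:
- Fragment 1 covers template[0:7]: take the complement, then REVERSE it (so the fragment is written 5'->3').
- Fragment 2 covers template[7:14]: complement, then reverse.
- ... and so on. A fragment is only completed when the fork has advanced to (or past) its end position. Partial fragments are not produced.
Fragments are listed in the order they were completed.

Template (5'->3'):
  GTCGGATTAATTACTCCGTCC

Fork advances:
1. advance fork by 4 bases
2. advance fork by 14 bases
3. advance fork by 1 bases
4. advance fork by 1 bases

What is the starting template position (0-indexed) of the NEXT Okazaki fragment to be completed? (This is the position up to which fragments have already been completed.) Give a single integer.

Step 1: advance 4 -> fork_pos = 0 + 4 = 4. Next multiple of 7 is 7 (not reached); still 0 fragment(s).
Step 2: advance 14 -> fork_pos = 4 + 14 = 18. Reached multiple(s) of 7: 7, 14 -> fragments 1-2 completed (2 total).
Step 3: advance 1 -> fork_pos = 18 + 1 = 19. Next multiple of 7 is 21 (not reached); still 2 fragment(s).
Step 4: advance 1 -> fork_pos = 19 + 1 = 20. Next multiple of 7 is 21 (not reached); still 2 fragment(s).
2 fragment(s) completed, covering template[0:14] (2 x 7 = 14). The next fragment, fragment 3, covers template[14:21], so it starts at position 14.

Answer: 14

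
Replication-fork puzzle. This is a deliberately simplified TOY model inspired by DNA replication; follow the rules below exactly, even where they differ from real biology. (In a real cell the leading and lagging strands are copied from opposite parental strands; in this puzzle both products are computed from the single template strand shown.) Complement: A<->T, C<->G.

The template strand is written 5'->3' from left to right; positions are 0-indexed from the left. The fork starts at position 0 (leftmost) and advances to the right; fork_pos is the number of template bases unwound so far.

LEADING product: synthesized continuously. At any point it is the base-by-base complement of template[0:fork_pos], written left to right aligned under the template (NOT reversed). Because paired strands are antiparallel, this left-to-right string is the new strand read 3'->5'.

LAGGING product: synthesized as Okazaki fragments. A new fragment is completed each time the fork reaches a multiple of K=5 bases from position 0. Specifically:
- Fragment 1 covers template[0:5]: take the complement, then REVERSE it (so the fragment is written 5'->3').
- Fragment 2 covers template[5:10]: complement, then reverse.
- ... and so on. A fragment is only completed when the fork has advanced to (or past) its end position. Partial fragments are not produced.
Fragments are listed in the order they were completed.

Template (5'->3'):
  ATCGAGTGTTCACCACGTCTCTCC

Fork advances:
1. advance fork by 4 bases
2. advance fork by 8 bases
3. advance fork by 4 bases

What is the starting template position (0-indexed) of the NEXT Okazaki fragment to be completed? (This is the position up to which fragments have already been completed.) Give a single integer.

Answer: 15

Derivation:
Step 1: advance 4 -> fork_pos = 0 + 4 = 4. Next multiple of 5 is 5 (not reached); still 0 fragment(s).
Step 2: advance 8 -> fork_pos = 4 + 8 = 12. Reached multiple(s) of 5: 5, 10 -> fragments 1-2 completed (2 total).
Step 3: advance 4 -> fork_pos = 12 + 4 = 16. Reached multiple(s) of 5: 15 -> fragment 3 completed (3 total).
3 fragment(s) completed, covering template[0:15] (3 x 5 = 15). The next fragment, fragment 4, covers template[15:20], so it starts at position 15.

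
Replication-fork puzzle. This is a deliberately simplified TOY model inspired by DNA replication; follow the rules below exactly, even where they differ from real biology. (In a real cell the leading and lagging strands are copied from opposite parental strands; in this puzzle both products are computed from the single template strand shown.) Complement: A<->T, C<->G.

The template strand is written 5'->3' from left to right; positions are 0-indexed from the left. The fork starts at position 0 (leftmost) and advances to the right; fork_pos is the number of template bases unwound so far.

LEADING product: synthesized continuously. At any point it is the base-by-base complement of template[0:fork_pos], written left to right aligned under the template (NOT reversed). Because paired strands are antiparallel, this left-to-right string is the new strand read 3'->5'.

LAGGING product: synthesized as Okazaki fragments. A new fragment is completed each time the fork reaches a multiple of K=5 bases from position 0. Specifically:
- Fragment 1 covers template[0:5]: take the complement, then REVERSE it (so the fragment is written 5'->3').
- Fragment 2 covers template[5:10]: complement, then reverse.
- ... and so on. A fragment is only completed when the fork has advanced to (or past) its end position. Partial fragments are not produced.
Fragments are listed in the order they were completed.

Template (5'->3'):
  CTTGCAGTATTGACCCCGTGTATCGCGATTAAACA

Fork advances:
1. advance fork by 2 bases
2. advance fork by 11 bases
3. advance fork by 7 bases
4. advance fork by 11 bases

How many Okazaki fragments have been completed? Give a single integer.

Step 1: advance 2 -> fork_pos = 0 + 2 = 2. Next multiple of 5 is 5 (not reached); still 0 fragment(s).
Step 2: advance 11 -> fork_pos = 2 + 11 = 13. Reached multiple(s) of 5: 5, 10 -> fragments 1-2 completed (2 total).
Step 3: advance 7 -> fork_pos = 13 + 7 = 20. Reached multiple(s) of 5: 15, 20 -> fragments 3-4 completed (4 total).
Step 4: advance 11 -> fork_pos = 20 + 11 = 31. Reached multiple(s) of 5: 25, 30 -> fragments 5-6 completed (6 total).
Check: final fork_pos = 31; the multiples of 5 that are <= 31 are 5..30 -> 31 // 5 = 6 completed fragment(s).

Answer: 6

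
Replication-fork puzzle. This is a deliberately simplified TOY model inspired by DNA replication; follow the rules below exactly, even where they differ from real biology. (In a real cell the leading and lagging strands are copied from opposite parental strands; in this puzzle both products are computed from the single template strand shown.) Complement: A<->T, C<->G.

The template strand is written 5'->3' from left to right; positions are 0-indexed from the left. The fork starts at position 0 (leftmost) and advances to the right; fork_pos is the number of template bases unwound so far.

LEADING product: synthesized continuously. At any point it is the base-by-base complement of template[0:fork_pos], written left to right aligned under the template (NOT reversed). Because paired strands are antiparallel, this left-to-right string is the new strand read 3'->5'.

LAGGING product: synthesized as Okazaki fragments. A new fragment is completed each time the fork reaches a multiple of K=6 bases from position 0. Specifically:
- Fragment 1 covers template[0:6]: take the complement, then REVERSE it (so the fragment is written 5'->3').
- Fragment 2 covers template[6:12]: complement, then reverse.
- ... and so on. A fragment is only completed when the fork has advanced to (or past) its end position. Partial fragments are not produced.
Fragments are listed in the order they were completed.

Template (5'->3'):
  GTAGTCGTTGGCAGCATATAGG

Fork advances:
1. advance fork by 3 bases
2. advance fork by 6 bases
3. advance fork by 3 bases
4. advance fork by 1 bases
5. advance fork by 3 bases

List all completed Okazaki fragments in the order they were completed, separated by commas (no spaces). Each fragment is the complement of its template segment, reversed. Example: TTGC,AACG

Step 1: advance 3 -> fork_pos = 0 + 3 = 3. Next multiple of 6 is 6 (not reached); still 0 fragment(s).
Step 2: advance 6 -> fork_pos = 3 + 6 = 9. Reached multiple(s) of 6: 6 -> fragment 1 completed (1 total).
Step 3: advance 3 -> fork_pos = 9 + 3 = 12. Reached multiple(s) of 6: 12 -> fragment 2 completed (2 total).
Step 4: advance 1 -> fork_pos = 12 + 1 = 13. Next multiple of 6 is 18 (not reached); still 2 fragment(s).
Step 5: advance 3 -> fork_pos = 13 + 3 = 16. Next multiple of 6 is 18 (not reached); still 2 fragment(s).
Final fork_pos = 16, so 2 fragment(s) are complete. Build each: template segment -> complement -> reverse.
Fragment 1: template[0:6] = GTAGTC -> complement CATCAG -> reversed GACTAC
Fragment 2: template[6:12] = GTTGGC -> complement CAACCG -> reversed GCCAAC

Answer: GACTAC,GCCAAC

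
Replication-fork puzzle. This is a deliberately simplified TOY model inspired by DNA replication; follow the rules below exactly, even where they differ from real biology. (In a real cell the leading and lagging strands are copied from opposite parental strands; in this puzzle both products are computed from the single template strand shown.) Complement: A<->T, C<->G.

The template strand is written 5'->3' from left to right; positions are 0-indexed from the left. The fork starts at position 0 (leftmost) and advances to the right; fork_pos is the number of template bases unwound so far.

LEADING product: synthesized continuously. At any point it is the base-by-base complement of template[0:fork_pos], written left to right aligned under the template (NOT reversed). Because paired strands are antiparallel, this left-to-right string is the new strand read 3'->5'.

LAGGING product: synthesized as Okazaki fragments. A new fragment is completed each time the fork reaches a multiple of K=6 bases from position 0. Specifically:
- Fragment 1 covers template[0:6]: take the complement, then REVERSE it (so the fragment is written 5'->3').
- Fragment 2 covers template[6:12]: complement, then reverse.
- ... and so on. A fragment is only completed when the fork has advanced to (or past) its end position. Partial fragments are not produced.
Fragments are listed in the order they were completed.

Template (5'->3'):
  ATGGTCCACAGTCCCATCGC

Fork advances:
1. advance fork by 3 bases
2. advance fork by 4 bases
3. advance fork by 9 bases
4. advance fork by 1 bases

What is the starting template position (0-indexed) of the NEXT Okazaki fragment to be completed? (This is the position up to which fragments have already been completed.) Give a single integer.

Step 1: advance 3 -> fork_pos = 0 + 3 = 3. Next multiple of 6 is 6 (not reached); still 0 fragment(s).
Step 2: advance 4 -> fork_pos = 3 + 4 = 7. Reached multiple(s) of 6: 6 -> fragment 1 completed (1 total).
Step 3: advance 9 -> fork_pos = 7 + 9 = 16. Reached multiple(s) of 6: 12 -> fragment 2 completed (2 total).
Step 4: advance 1 -> fork_pos = 16 + 1 = 17. Next multiple of 6 is 18 (not reached); still 2 fragment(s).
2 fragment(s) completed, covering template[0:12] (2 x 6 = 12). The next fragment, fragment 3, covers template[12:18], so it starts at position 12.

Answer: 12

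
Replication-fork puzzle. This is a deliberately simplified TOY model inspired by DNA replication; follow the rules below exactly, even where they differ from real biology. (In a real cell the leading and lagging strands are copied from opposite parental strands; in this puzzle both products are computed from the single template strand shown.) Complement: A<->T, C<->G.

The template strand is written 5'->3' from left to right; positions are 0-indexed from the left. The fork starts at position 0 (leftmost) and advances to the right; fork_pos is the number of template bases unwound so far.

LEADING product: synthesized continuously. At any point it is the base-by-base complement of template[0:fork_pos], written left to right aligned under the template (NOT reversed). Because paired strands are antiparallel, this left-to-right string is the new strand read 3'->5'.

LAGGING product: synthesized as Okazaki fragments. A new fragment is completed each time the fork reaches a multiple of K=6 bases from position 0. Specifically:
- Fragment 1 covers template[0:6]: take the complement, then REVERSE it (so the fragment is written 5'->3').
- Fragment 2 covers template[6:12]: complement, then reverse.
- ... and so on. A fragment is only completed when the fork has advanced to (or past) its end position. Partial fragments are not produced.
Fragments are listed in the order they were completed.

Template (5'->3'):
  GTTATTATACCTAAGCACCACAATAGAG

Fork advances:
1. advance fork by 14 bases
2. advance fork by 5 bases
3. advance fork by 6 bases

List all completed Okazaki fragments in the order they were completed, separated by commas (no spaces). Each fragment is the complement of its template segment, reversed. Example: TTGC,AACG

Answer: AATAAC,AGGTAT,GTGCTT,ATTGTG

Derivation:
Step 1: advance 14 -> fork_pos = 0 + 14 = 14. Reached multiple(s) of 6: 6, 12 -> fragments 1-2 completed (2 total).
Step 2: advance 5 -> fork_pos = 14 + 5 = 19. Reached multiple(s) of 6: 18 -> fragment 3 completed (3 total).
Step 3: advance 6 -> fork_pos = 19 + 6 = 25. Reached multiple(s) of 6: 24 -> fragment 4 completed (4 total).
Final fork_pos = 25, so 4 fragment(s) are complete. Build each: template segment -> complement -> reverse.
Fragment 1: template[0:6] = GTTATT -> complement CAATAA -> reversed AATAAC
Fragment 2: template[6:12] = ATACCT -> complement TATGGA -> reversed AGGTAT
Fragment 3: template[12:18] = AAGCAC -> complement TTCGTG -> reversed GTGCTT
Fragment 4: template[18:24] = CACAAT -> complement GTGTTA -> reversed ATTGTG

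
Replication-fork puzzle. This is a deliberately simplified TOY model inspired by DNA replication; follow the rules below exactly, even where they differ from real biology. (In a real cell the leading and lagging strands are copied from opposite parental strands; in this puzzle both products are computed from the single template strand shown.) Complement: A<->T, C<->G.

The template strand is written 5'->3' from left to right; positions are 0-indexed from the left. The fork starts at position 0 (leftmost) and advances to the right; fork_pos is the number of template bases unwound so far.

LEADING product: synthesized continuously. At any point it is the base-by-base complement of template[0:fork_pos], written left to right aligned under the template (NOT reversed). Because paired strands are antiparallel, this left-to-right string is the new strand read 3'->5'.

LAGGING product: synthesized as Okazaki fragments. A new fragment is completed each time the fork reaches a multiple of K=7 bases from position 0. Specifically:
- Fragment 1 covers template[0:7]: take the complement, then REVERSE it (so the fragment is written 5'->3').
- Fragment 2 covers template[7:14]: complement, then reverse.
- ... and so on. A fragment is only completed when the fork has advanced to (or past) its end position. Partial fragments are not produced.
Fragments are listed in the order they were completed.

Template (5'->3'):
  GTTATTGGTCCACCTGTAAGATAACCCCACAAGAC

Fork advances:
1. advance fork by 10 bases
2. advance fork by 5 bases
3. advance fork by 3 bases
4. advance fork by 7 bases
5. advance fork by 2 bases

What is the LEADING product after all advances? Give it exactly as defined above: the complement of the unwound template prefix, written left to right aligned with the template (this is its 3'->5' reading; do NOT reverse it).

Answer: CAATAACCAGGTGGACATTCTATTGGG

Derivation:
Step 1: advance 10 -> fork_pos = 0 + 10 = 10.
Step 2: advance 5 -> fork_pos = 10 + 5 = 15.
Step 3: advance 3 -> fork_pos = 15 + 3 = 18.
Step 4: advance 7 -> fork_pos = 18 + 7 = 25.
Step 5: advance 2 -> fork_pos = 25 + 2 = 27.
Unwound prefix: template[0:27] = GTTATTGGTCCACCTGTAAGATAACCC
Complement it base by base (A<->T, C<->G), keeping left-to-right order:
  [0:5] GTTAT -> CAATA
  [5:10] TGGTC -> ACCAG
  [10:15] CACCT -> GTGGA
  [15:20] GTAAG -> CATTC
  [20:25] ATAAC -> TATTG
  [25:27] CC -> GG
Concatenate: CAATAACCAGGTGGACATTCTATTGGG (length 27; written aligned with the template, i.e. 3'->5').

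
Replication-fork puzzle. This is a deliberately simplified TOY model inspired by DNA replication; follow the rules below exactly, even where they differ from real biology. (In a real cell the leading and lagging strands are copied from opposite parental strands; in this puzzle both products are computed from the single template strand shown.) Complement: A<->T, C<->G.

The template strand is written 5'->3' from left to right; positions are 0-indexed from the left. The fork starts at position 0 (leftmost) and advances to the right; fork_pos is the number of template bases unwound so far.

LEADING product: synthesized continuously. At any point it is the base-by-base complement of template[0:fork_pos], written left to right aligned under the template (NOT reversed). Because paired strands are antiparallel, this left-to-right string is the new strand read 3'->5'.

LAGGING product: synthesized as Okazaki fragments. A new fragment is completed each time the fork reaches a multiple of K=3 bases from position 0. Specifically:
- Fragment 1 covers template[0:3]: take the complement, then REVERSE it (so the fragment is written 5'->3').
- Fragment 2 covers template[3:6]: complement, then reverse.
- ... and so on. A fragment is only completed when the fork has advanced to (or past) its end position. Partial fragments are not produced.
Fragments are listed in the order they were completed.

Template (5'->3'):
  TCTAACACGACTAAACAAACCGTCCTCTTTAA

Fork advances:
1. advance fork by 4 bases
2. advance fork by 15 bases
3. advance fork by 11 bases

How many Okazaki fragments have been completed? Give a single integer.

Answer: 10

Derivation:
Step 1: advance 4 -> fork_pos = 0 + 4 = 4. Reached multiple(s) of 3: 3 -> fragment 1 completed (1 total).
Step 2: advance 15 -> fork_pos = 4 + 15 = 19. Reached multiple(s) of 3: 6, 9, 12, 15, 18 -> fragments 2-6 completed (6 total).
Step 3: advance 11 -> fork_pos = 19 + 11 = 30. Reached multiple(s) of 3: 21, 24, 27, 30 -> fragments 7-10 completed (10 total).
Check: final fork_pos = 30; the multiples of 3 that are <= 30 are 3..30 -> 30 // 3 = 10 completed fragment(s).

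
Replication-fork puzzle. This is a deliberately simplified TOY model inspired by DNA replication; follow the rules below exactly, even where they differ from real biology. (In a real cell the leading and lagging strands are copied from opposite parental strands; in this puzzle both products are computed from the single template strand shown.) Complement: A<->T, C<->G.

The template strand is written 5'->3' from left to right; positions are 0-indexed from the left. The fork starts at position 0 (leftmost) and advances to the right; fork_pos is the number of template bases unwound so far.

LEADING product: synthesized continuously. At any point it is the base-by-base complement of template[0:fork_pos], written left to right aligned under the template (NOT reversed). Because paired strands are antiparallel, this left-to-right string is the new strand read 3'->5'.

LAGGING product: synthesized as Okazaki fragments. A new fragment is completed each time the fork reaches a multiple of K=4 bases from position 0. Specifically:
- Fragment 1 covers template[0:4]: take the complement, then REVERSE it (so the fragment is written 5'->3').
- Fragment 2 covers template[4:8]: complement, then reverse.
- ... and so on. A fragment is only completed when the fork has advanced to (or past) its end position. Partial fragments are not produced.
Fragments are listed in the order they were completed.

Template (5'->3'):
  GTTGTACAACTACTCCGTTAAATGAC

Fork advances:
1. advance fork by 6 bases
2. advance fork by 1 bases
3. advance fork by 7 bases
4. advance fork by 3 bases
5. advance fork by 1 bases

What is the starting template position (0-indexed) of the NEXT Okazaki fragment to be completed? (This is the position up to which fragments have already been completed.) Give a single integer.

Step 1: advance 6 -> fork_pos = 0 + 6 = 6. Reached multiple(s) of 4: 4 -> fragment 1 completed (1 total).
Step 2: advance 1 -> fork_pos = 6 + 1 = 7. Next multiple of 4 is 8 (not reached); still 1 fragment(s).
Step 3: advance 7 -> fork_pos = 7 + 7 = 14. Reached multiple(s) of 4: 8, 12 -> fragments 2-3 completed (3 total).
Step 4: advance 3 -> fork_pos = 14 + 3 = 17. Reached multiple(s) of 4: 16 -> fragment 4 completed (4 total).
Step 5: advance 1 -> fork_pos = 17 + 1 = 18. Next multiple of 4 is 20 (not reached); still 4 fragment(s).
4 fragment(s) completed, covering template[0:16] (4 x 4 = 16). The next fragment, fragment 5, covers template[16:20], so it starts at position 16.

Answer: 16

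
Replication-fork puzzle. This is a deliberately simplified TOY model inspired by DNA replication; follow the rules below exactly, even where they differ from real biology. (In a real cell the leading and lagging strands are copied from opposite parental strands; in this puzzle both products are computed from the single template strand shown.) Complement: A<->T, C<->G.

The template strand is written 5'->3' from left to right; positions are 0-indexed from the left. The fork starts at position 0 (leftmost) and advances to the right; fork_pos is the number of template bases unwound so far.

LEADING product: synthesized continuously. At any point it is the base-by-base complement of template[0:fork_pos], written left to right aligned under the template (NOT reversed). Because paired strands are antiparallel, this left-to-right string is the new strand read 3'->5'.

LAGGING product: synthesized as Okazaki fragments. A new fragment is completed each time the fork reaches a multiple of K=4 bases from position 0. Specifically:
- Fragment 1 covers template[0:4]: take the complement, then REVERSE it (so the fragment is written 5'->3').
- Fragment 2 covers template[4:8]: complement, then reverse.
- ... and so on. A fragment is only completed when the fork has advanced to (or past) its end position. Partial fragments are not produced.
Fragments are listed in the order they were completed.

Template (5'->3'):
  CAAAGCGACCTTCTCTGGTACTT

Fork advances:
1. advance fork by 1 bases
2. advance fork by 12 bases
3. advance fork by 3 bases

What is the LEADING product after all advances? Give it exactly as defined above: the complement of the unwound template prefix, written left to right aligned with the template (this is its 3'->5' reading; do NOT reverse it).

Answer: GTTTCGCTGGAAGAGA

Derivation:
Step 1: advance 1 -> fork_pos = 0 + 1 = 1.
Step 2: advance 12 -> fork_pos = 1 + 12 = 13.
Step 3: advance 3 -> fork_pos = 13 + 3 = 16.
Unwound prefix: template[0:16] = CAAAGCGACCTTCTCT
Complement it base by base (A<->T, C<->G), keeping left-to-right order:
  [0:5] CAAAG -> GTTTC
  [5:10] CGACC -> GCTGG
  [10:15] TTCTC -> AAGAG
  [15:16] T -> A
Concatenate: GTTTCGCTGGAAGAGA (length 16; written aligned with the template, i.e. 3'->5').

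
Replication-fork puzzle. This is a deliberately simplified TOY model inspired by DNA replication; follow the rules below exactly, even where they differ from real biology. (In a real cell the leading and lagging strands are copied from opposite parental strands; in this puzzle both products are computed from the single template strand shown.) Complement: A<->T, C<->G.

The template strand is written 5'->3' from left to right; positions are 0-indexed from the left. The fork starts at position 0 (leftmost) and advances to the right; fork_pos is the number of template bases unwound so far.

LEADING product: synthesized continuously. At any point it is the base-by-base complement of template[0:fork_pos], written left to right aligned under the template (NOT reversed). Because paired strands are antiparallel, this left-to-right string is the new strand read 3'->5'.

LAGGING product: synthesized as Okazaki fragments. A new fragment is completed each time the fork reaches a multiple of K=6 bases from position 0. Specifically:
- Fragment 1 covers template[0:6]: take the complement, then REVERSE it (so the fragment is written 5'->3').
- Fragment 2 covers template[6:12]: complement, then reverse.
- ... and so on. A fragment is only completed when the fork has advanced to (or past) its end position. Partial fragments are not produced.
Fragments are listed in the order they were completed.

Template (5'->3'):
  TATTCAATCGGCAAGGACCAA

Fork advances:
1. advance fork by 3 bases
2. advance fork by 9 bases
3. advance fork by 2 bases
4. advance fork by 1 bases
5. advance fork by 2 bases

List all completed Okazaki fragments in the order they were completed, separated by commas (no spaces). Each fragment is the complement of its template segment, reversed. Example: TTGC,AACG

Step 1: advance 3 -> fork_pos = 0 + 3 = 3. Next multiple of 6 is 6 (not reached); still 0 fragment(s).
Step 2: advance 9 -> fork_pos = 3 + 9 = 12. Reached multiple(s) of 6: 6, 12 -> fragments 1-2 completed (2 total).
Step 3: advance 2 -> fork_pos = 12 + 2 = 14. Next multiple of 6 is 18 (not reached); still 2 fragment(s).
Step 4: advance 1 -> fork_pos = 14 + 1 = 15. Next multiple of 6 is 18 (not reached); still 2 fragment(s).
Step 5: advance 2 -> fork_pos = 15 + 2 = 17. Next multiple of 6 is 18 (not reached); still 2 fragment(s).
Final fork_pos = 17, so 2 fragment(s) are complete. Build each: template segment -> complement -> reverse.
Fragment 1: template[0:6] = TATTCA -> complement ATAAGT -> reversed TGAATA
Fragment 2: template[6:12] = ATCGGC -> complement TAGCCG -> reversed GCCGAT

Answer: TGAATA,GCCGAT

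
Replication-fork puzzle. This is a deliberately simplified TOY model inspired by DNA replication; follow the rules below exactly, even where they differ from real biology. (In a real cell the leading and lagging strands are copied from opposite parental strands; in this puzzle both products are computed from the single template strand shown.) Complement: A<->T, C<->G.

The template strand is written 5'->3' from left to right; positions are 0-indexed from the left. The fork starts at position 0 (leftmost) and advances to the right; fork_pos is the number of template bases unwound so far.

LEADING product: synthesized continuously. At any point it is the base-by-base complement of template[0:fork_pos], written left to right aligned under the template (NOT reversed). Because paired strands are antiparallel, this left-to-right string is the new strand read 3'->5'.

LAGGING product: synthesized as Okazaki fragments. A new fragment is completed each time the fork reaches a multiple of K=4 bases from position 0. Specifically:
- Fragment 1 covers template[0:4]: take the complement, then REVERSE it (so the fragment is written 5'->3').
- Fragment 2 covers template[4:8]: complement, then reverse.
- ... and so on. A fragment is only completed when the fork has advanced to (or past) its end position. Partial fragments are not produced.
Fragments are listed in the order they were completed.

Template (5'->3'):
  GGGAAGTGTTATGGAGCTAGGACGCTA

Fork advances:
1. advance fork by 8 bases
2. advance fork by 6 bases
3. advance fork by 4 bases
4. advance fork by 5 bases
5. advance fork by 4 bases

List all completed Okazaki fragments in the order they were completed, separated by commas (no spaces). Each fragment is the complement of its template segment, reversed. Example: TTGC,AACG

Step 1: advance 8 -> fork_pos = 0 + 8 = 8. Reached multiple(s) of 4: 4, 8 -> fragments 1-2 completed (2 total).
Step 2: advance 6 -> fork_pos = 8 + 6 = 14. Reached multiple(s) of 4: 12 -> fragment 3 completed (3 total).
Step 3: advance 4 -> fork_pos = 14 + 4 = 18. Reached multiple(s) of 4: 16 -> fragment 4 completed (4 total).
Step 4: advance 5 -> fork_pos = 18 + 5 = 23. Reached multiple(s) of 4: 20 -> fragment 5 completed (5 total).
Step 5: advance 4 -> fork_pos = 23 + 4 = 27. Reached multiple(s) of 4: 24 -> fragment 6 completed (6 total).
Final fork_pos = 27, so 6 fragment(s) are complete. Build each: template segment -> complement -> reverse.
Fragment 1: template[0:4] = GGGA -> complement CCCT -> reversed TCCC
Fragment 2: template[4:8] = AGTG -> complement TCAC -> reversed CACT
Fragment 3: template[8:12] = TTAT -> complement AATA -> reversed ATAA
Fragment 4: template[12:16] = GGAG -> complement CCTC -> reversed CTCC
Fragment 5: template[16:20] = CTAG -> complement GATC -> reversed CTAG
Fragment 6: template[20:24] = GACG -> complement CTGC -> reversed CGTC

Answer: TCCC,CACT,ATAA,CTCC,CTAG,CGTC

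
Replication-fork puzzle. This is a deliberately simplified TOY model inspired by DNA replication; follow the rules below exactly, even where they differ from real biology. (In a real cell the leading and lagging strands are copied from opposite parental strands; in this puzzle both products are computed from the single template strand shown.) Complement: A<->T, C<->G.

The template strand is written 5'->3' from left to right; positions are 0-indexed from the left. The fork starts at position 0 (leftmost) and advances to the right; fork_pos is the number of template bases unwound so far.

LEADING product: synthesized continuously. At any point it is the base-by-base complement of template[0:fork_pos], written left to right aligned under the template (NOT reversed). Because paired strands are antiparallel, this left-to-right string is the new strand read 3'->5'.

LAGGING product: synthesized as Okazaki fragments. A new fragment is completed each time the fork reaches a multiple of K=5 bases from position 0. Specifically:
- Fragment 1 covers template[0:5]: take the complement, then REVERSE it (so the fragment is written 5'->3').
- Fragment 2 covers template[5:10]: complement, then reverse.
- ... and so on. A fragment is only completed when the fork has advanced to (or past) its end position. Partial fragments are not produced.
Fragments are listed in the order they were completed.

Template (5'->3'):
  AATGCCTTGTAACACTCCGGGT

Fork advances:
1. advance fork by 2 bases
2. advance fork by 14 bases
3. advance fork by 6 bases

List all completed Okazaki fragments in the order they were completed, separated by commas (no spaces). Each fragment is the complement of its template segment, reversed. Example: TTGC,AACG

Step 1: advance 2 -> fork_pos = 0 + 2 = 2. Next multiple of 5 is 5 (not reached); still 0 fragment(s).
Step 2: advance 14 -> fork_pos = 2 + 14 = 16. Reached multiple(s) of 5: 5, 10, 15 -> fragments 1-3 completed (3 total).
Step 3: advance 6 -> fork_pos = 16 + 6 = 22. Reached multiple(s) of 5: 20 -> fragment 4 completed (4 total).
Final fork_pos = 22, so 4 fragment(s) are complete. Build each: template segment -> complement -> reverse.
Fragment 1: template[0:5] = AATGC -> complement TTACG -> reversed GCATT
Fragment 2: template[5:10] = CTTGT -> complement GAACA -> reversed ACAAG
Fragment 3: template[10:15] = AACAC -> complement TTGTG -> reversed GTGTT
Fragment 4: template[15:20] = TCCGG -> complement AGGCC -> reversed CCGGA

Answer: GCATT,ACAAG,GTGTT,CCGGA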